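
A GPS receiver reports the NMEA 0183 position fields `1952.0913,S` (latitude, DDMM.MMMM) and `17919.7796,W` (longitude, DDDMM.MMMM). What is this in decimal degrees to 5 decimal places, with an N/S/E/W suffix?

Latitude: split at 2 digits → 19° and 52.0913′; 19 + 52.0913/60 = 19.868188
λ: degrees = first 3 digits = 179, minutes = 19.7796; 179 + 19.7796/60 = 179.329660

19.86819° S, 179.32966° W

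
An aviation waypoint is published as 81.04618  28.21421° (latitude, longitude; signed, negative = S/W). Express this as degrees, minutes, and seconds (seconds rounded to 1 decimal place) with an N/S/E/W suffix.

81°02′46.2″ N, 28°12′51.2″ E

Lat: 0.046180° → 2.77080′; 0.77080 × 60 = 46.248″
Lon: 0.214210 × 60 = 12.85260′ → 12′, remainder × 60 = 51.156″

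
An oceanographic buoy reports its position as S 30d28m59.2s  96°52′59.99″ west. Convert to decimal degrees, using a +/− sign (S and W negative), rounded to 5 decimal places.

-30.48311, -96.88333

φ: 30 + 28/60 + 59.2/3600 = 30.483111
hemisphere S, so the sign is −
λ: 96° + 52/60 + 59.99/3600 = 96 + 0.866667 + 0.016664 = 96.883331
W ⇒ negate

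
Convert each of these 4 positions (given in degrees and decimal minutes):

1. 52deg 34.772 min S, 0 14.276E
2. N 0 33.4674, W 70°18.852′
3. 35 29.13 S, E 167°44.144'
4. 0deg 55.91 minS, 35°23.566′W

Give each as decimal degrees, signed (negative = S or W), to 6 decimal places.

1. -52.579533, 0.237933
2. 0.557790, -70.314200
3. -35.485500, 167.735733
4. -0.931833, -35.392767

Point 1:
  φ: 52 + 34.772/60 = 52.5795333
  S ⇒ negate
  Lon: 14.276′ = 0.237933°; total 0.2379333
  E ⇒ keep positive
Point 2:
  Lat: 0 + 33.4674/60 = 0.5577900
  N → positive
  λ: 18.852′ = 0.314200°; total 70.3142000
  W → negative
Point 3:
  Lat: 29.13′ = 0.485500°; total 35.4855000
  S → negative
  Lon: 44.144′ = 0.735733°; total 167.7357333
  E ⇒ keep positive
Point 4:
  Lat: 0 + 55.91/60 = 0.9318333
  hemisphere S, so the sign is −
  Longitude: 23.566′ = 0.392767°; total 35.3927667
  hemisphere W, so the sign is −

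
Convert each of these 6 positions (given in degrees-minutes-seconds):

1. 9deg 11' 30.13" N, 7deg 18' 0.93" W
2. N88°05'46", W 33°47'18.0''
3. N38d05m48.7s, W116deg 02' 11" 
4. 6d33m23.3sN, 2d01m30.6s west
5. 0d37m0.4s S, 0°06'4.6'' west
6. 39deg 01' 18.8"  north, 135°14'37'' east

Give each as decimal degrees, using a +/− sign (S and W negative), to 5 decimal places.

Point 1:
  Lat: 9 + 11/60 + 30.13/3600 = 9.191703
  N → positive
  Longitude: 18′ + 0.93″ = 18.01550′; 7 + 18.01550/60 = 7.300258
  hemisphere W, so the sign is −
Point 2:
  φ: 88 + 5/60 + 46/3600 = 88.096111
  N ⇒ keep positive
  Longitude: 33 + 47/60 + 18/3600 = 33.788333
  W ⇒ negate
Point 3:
  φ: 38 + 5/60 + 48.7/3600 = 38.096861
  N → positive
  Lon: 2′ + 11″ = 2.18333′; 116 + 2.18333/60 = 116.036389
  W → negative
Point 4:
  Lat: 6 + 33/60 + 23.3/3600 = 6.556472
  N → positive
  Lon: 2 + 1/60 + 30.6/3600 = 2.025167
  hemisphere W, so the sign is −
Point 5:
  φ: 0 + 37/60 + 0.4/3600 = 0.616778
  S ⇒ negate
  λ: 0° + 6/60 + 4.6/3600 = 0 + 0.100000 + 0.001278 = 0.101278
  W ⇒ negate
Point 6:
  Lat: 39° + 1/60 + 18.8/3600 = 39 + 0.016667 + 0.005222 = 39.021889
  N → positive
  λ: 135° + 14/60 + 37/3600 = 135 + 0.233333 + 0.010278 = 135.243611
  E ⇒ keep positive

1. 9.19170, -7.30026
2. 88.09611, -33.78833
3. 38.09686, -116.03639
4. 6.55647, -2.02517
5. -0.61678, -0.10128
6. 39.02189, 135.24361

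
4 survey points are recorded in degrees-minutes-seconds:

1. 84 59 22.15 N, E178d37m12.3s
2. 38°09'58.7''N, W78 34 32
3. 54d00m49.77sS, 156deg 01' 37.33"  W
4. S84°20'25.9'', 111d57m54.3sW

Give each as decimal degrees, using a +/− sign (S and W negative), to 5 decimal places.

1. 84.98949, 178.62008
2. 38.16631, -78.57556
3. -54.01383, -156.02704
4. -84.34053, -111.96508

Point 1:
  Lat: 84° + 59/60 + 22.15/3600 = 84 + 0.983333 + 0.006153 = 84.989486
  N ⇒ keep positive
  λ: 37′ + 12.3″ = 37.20500′; 178 + 37.20500/60 = 178.620083
  E ⇒ keep positive
Point 2:
  Latitude: 38° + 9/60 + 58.7/3600 = 38 + 0.150000 + 0.016306 = 38.166306
  N → positive
  Longitude: 78° + 34/60 + 32/3600 = 78 + 0.566667 + 0.008889 = 78.575556
  W ⇒ negate
Point 3:
  Latitude: 54° + 0/60 + 49.77/3600 = 54 + 0.000000 + 0.013825 = 54.013825
  S ⇒ negate
  Longitude: 1′ + 37.33″ = 1.62217′; 156 + 1.62217/60 = 156.027036
  W → negative
Point 4:
  Lat: 84° + 20/60 + 25.9/3600 = 84 + 0.333333 + 0.007194 = 84.340528
  S ⇒ negate
  Lon: 111 + 57/60 + 54.3/3600 = 111.965083
  W → negative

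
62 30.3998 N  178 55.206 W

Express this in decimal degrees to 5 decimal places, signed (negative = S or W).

62.50666, -178.92010

φ: 30.3998′ = 0.506663°; total 62.506663
N → positive
λ: 55.206′ = 0.920100°; total 178.920100
W ⇒ negate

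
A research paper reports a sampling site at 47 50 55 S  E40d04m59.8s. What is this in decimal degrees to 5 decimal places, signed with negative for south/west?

-47.84861, 40.08328

Lat: 47 + 50/60 + 55/3600 = 47.848611
S ⇒ negate
Longitude: 40 + 4/60 + 59.8/3600 = 40.083278
E ⇒ keep positive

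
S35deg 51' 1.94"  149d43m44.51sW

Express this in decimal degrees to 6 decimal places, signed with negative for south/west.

-35.850539, -149.729031

Latitude: 35° + 51/60 + 1.94/3600 = 35 + 0.850000 + 0.000539 = 35.8505389
hemisphere S, so the sign is −
λ: 149 + 43/60 + 44.51/3600 = 149.7290306
W ⇒ negate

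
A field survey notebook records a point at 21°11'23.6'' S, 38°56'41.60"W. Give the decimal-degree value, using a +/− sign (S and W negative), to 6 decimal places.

-21.189889, -38.944889

Latitude: 21° + 11/60 + 23.6/3600 = 21 + 0.183333 + 0.006556 = 21.1898889
S → negative
Lon: 38 + 56/60 + 41.6/3600 = 38.9448889
hemisphere W, so the sign is −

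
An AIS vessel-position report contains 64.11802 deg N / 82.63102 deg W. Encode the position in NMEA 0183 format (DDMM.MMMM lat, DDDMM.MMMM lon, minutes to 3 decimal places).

Latitude: 64° + 0.118020 × 60 = 64° 7.08120′
Longitude: fractional part 0.631020 → 37.86120 minutes

6407.081,N / 08237.861,W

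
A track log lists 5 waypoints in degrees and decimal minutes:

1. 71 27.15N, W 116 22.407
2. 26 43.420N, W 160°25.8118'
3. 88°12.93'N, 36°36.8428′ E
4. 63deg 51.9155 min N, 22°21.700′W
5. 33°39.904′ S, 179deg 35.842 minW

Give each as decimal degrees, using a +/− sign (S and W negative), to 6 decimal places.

Point 1:
  Latitude: 27.15′ = 0.452500°; total 71.4525000
  N → positive
  λ: 22.407′ = 0.373450°; total 116.3734500
  W → negative
Point 2:
  φ: 43.42′ = 0.723667°; total 26.7236667
  N → positive
  λ: 160 + 25.8118/60 = 160.4301967
  hemisphere W, so the sign is −
Point 3:
  φ: 88 + 12.93/60 = 88.2155000
  N → positive
  λ: 36 + 36.8428/60 = 36.6140467
  E → positive
Point 4:
  Latitude: 63 + 51.9155/60 = 63.8652583
  N → positive
  Lon: 22 + 21.7/60 = 22.3616667
  hemisphere W, so the sign is −
Point 5:
  φ: 39.904′ = 0.665067°; total 33.6650667
  S ⇒ negate
  Longitude: 179 + 35.842/60 = 179.5973667
  W ⇒ negate

1. 71.452500, -116.373450
2. 26.723667, -160.430197
3. 88.215500, 36.614047
4. 63.865258, -22.361667
5. -33.665067, -179.597367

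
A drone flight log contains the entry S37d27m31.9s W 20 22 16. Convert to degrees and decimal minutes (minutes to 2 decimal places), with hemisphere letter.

37° 27.53′ S, 20° 22.27′ W

Latitude: 27 + 31.9/60 = 27.5317′
Lon: 22 + 16/60 = 22.2667′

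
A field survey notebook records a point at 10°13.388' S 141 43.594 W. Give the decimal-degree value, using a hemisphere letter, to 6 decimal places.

10.223133° S, 141.726567° W

Latitude: 13.388′ = 0.223133°; total 10.2231333
Lon: 141 + 43.594/60 = 141.7265667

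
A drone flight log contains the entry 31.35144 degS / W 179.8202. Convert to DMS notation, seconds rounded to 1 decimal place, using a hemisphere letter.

31°21′5.2″ S, 179°49′12.7″ W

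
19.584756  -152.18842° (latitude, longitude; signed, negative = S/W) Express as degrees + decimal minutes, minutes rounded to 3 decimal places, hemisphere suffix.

Latitude: 19° + 0.584756 × 60 = 19° 35.08536′
Longitude is negative → W; |value| = 152.188420
λ: 152° + 0.188420 × 60 = 152° 11.30520′

19° 35.085′ N, 152° 11.305′ W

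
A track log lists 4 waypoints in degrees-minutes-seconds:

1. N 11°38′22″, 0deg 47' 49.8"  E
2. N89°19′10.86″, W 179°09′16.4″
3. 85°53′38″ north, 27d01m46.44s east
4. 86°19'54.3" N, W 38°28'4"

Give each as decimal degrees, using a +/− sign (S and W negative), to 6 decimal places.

Point 1:
  φ: 11 + 38/60 + 22/3600 = 11.6394444
  N → positive
  Longitude: 47′ + 49.8″ = 47.83000′; 0 + 47.83000/60 = 0.7971667
  E → positive
Point 2:
  Latitude: 89° + 19/60 + 10.86/3600 = 89 + 0.316667 + 0.003017 = 89.3196833
  N ⇒ keep positive
  λ: 9′ + 16.4″ = 9.27333′; 179 + 9.27333/60 = 179.1545556
  W → negative
Point 3:
  Latitude: 85° + 53/60 + 38/3600 = 85 + 0.883333 + 0.010556 = 85.8938889
  N ⇒ keep positive
  Longitude: 27° + 1/60 + 46.44/3600 = 27 + 0.016667 + 0.012900 = 27.0295667
  E → positive
Point 4:
  Latitude: 86° + 19/60 + 54.3/3600 = 86 + 0.316667 + 0.015083 = 86.3317500
  N → positive
  λ: 38 + 28/60 + 4/3600 = 38.4677778
  hemisphere W, so the sign is −

1. 11.639444, 0.797167
2. 89.319683, -179.154556
3. 85.893889, 27.029567
4. 86.331750, -38.467778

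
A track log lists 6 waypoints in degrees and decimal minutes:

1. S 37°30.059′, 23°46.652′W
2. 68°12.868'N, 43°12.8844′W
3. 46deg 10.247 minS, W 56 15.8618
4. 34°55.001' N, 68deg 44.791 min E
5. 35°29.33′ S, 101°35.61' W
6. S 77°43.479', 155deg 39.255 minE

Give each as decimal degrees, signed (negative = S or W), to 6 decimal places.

Point 1:
  φ: 37 + 30.059/60 = 37.5009833
  hemisphere S, so the sign is −
  λ: 46.652′ = 0.777533°; total 23.7775333
  W ⇒ negate
Point 2:
  Lat: 68 + 12.868/60 = 68.2144667
  N → positive
  λ: 43 + 12.8844/60 = 43.2147400
  hemisphere W, so the sign is −
Point 3:
  Latitude: 10.247′ = 0.170783°; total 46.1707833
  hemisphere S, so the sign is −
  Lon: 15.8618′ = 0.264363°; total 56.2643633
  hemisphere W, so the sign is −
Point 4:
  Latitude: 55.001′ = 0.916683°; total 34.9166833
  N ⇒ keep positive
  Longitude: 68 + 44.791/60 = 68.7465167
  E ⇒ keep positive
Point 5:
  φ: 29.33′ = 0.488833°; total 35.4888333
  S ⇒ negate
  Longitude: 35.61′ = 0.593500°; total 101.5935000
  W ⇒ negate
Point 6:
  Lat: 77 + 43.479/60 = 77.7246500
  S ⇒ negate
  Lon: 155 + 39.255/60 = 155.6542500
  E → positive

1. -37.500983, -23.777533
2. 68.214467, -43.214740
3. -46.170783, -56.264363
4. 34.916683, 68.746517
5. -35.488833, -101.593500
6. -77.724650, 155.654250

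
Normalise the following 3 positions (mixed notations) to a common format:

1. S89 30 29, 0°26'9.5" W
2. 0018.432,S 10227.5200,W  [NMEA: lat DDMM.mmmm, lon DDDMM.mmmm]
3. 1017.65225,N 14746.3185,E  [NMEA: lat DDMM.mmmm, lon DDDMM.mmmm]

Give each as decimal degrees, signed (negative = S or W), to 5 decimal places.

1. -89.50806, -0.43597
2. -0.30720, -102.45867
3. 10.29420, 147.77198

Point 1:
  Lat: 30′ + 29″ = 30.48333′; 89 + 30.48333/60 = 89.508056
  S → negative
  Longitude: 0 + 26/60 + 9.5/3600 = 0.435972
  hemisphere W, so the sign is −
Point 2:
  Lat: split at 2 digits → 00° and 18.432′; 0 + 18.432/60 = 0.307200
  hemisphere S, so the sign is −
  Lon: split at 3 digits → 102° and 27.52′; 102 + 27.52/60 = 102.458667
  hemisphere W, so the sign is −
Point 3:
  Lat: degrees = first 2 digits = 10, minutes = 17.65225; 10 + 17.65225/60 = 10.294204
  N → positive
  Longitude: split at 3 digits → 147° and 46.3185′; 147 + 46.3185/60 = 147.771975
  E → positive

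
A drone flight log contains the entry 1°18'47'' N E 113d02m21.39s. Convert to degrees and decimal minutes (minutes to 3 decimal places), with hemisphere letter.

1° 18.783′ N, 113° 2.357′ E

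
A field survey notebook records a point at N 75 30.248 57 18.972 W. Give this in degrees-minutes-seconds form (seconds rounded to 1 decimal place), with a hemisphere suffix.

75°30′14.9″ N, 57°18′58.3″ W

Latitude: fractional minutes 0.24800 × 60 = 14.880″
λ: fractional minutes 0.97200 × 60 = 58.320″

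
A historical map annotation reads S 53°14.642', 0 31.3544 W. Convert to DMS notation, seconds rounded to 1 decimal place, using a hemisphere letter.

53°14′38.5″ S, 0°31′21.3″ W

Latitude: 14.64200′ → 14′ and 0.64200 × 60 = 38.520″
Longitude: fractional minutes 0.35440 × 60 = 21.264″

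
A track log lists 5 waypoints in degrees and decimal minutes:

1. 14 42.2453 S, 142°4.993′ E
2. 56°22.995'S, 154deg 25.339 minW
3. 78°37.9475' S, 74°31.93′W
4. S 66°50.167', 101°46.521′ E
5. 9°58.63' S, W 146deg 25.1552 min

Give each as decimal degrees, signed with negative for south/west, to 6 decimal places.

Point 1:
  Lat: 42.2453′ = 0.704088°; total 14.7040883
  S → negative
  Lon: 4.993′ = 0.083217°; total 142.0832167
  E ⇒ keep positive
Point 2:
  Lat: 22.995′ = 0.383250°; total 56.3832500
  S ⇒ negate
  λ: 154 + 25.339/60 = 154.4223167
  hemisphere W, so the sign is −
Point 3:
  Lat: 78 + 37.9475/60 = 78.6324583
  S ⇒ negate
  Lon: 74 + 31.93/60 = 74.5321667
  hemisphere W, so the sign is −
Point 4:
  φ: 66 + 50.167/60 = 66.8361167
  S ⇒ negate
  Lon: 101 + 46.521/60 = 101.7753500
  E → positive
Point 5:
  φ: 58.63′ = 0.977167°; total 9.9771667
  S → negative
  Lon: 146 + 25.1552/60 = 146.4192533
  W ⇒ negate

1. -14.704088, 142.083217
2. -56.383250, -154.422317
3. -78.632458, -74.532167
4. -66.836117, 101.775350
5. -9.977167, -146.419253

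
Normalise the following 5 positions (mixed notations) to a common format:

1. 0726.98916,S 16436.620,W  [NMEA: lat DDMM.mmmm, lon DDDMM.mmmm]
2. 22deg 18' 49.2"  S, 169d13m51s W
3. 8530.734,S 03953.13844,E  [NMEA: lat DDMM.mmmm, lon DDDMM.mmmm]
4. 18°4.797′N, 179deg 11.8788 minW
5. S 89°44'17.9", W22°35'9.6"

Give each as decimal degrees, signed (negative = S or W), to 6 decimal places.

Point 1:
  Latitude: split at 2 digits → 07° and 26.98916′; 7 + 26.98916/60 = 7.4498193
  S → negative
  λ: split at 3 digits → 164° and 36.62′; 164 + 36.62/60 = 164.6103333
  W ⇒ negate
Point 2:
  φ: 22 + 18/60 + 49.2/3600 = 22.3136667
  hemisphere S, so the sign is −
  λ: 13′ + 51″ = 13.85000′; 169 + 13.85000/60 = 169.2308333
  W ⇒ negate
Point 3:
  Latitude: degrees = first 2 digits = 85, minutes = 30.734; 85 + 30.734/60 = 85.5122333
  hemisphere S, so the sign is −
  Longitude: split at 3 digits → 039° and 53.13844′; 39 + 53.13844/60 = 39.8856407
  E → positive
Point 4:
  φ: 4.797′ = 0.079950°; total 18.0799500
  N ⇒ keep positive
  Lon: 179 + 11.8788/60 = 179.1979800
  hemisphere W, so the sign is −
Point 5:
  Lat: 44′ + 17.9″ = 44.29833′; 89 + 44.29833/60 = 89.7383056
  S → negative
  Lon: 35′ + 9.6″ = 35.16000′; 22 + 35.16000/60 = 22.5860000
  W → negative

1. -7.449819, -164.610333
2. -22.313667, -169.230833
3. -85.512233, 39.885641
4. 18.079950, -179.197980
5. -89.738306, -22.586000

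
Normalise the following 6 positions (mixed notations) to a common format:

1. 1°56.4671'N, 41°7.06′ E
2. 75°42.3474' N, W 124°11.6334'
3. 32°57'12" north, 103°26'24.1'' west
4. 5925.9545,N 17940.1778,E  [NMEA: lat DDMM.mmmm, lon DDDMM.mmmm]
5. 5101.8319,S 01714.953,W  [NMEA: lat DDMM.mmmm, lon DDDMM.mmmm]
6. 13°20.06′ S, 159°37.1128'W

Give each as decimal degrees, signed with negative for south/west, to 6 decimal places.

Point 1:
  Latitude: 1 + 56.4671/60 = 1.9411183
  N → positive
  λ: 7.06′ = 0.117667°; total 41.1176667
  E ⇒ keep positive
Point 2:
  Latitude: 42.3474′ = 0.705790°; total 75.7057900
  N → positive
  λ: 11.6334′ = 0.193890°; total 124.1938900
  W → negative
Point 3:
  φ: 32 + 57/60 + 12/3600 = 32.9533333
  N ⇒ keep positive
  λ: 103 + 26/60 + 24.1/3600 = 103.4400278
  W ⇒ negate
Point 4:
  Latitude: degrees = first 2 digits = 59, minutes = 25.9545; 59 + 25.9545/60 = 59.4325750
  N → positive
  Lon: degrees = first 3 digits = 179, minutes = 40.1778; 179 + 40.1778/60 = 179.6696300
  E → positive
Point 5:
  Latitude: degrees = first 2 digits = 51, minutes = 1.8319; 51 + 1.8319/60 = 51.0305317
  S → negative
  λ: split at 3 digits → 017° and 14.953′; 17 + 14.953/60 = 17.2492167
  hemisphere W, so the sign is −
Point 6:
  Latitude: 20.06′ = 0.334333°; total 13.3343333
  S → negative
  Lon: 159 + 37.1128/60 = 159.6185467
  W → negative

1. 1.941118, 41.117667
2. 75.705790, -124.193890
3. 32.953333, -103.440028
4. 59.432575, 179.669630
5. -51.030532, -17.249217
6. -13.334333, -159.618547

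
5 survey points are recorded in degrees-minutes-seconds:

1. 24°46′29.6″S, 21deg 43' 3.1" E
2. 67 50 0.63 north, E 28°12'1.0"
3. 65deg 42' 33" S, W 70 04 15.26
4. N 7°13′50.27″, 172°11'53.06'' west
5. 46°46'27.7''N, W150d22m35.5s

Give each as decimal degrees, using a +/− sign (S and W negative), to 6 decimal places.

Point 1:
  φ: 24 + 46/60 + 29.6/3600 = 24.7748889
  S ⇒ negate
  Lon: 21° + 43/60 + 3.1/3600 = 21 + 0.716667 + 0.000861 = 21.7175278
  E → positive
Point 2:
  Latitude: 67° + 50/60 + 0.63/3600 = 67 + 0.833333 + 0.000175 = 67.8335083
  N ⇒ keep positive
  λ: 28° + 12/60 + 1/3600 = 28 + 0.200000 + 0.000278 = 28.2002778
  E → positive
Point 3:
  Lat: 65° + 42/60 + 33/3600 = 65 + 0.700000 + 0.009167 = 65.7091667
  hemisphere S, so the sign is −
  Lon: 70° + 4/60 + 15.26/3600 = 70 + 0.066667 + 0.004239 = 70.0709056
  W ⇒ negate
Point 4:
  φ: 13′ + 50.27″ = 13.83783′; 7 + 13.83783/60 = 7.2306306
  N → positive
  Longitude: 172 + 11/60 + 53.06/3600 = 172.1980722
  W ⇒ negate
Point 5:
  Latitude: 46′ + 27.7″ = 46.46167′; 46 + 46.46167/60 = 46.7743611
  N → positive
  Longitude: 150° + 22/60 + 35.5/3600 = 150 + 0.366667 + 0.009861 = 150.3765278
  hemisphere W, so the sign is −

1. -24.774889, 21.717528
2. 67.833508, 28.200278
3. -65.709167, -70.070906
4. 7.230631, -172.198072
5. 46.774361, -150.376528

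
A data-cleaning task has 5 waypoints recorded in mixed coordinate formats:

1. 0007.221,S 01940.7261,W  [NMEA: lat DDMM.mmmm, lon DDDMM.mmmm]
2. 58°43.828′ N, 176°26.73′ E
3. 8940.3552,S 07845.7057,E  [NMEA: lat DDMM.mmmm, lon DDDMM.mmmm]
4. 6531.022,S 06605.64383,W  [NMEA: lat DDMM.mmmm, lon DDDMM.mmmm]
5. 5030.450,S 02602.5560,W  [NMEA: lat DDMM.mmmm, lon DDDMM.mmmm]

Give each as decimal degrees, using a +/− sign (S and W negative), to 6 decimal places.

Point 1:
  φ: split at 2 digits → 00° and 7.221′; 0 + 7.221/60 = 0.1203500
  S ⇒ negate
  λ: degrees = first 3 digits = 19, minutes = 40.7261; 19 + 40.7261/60 = 19.6787683
  hemisphere W, so the sign is −
Point 2:
  Latitude: 58 + 43.828/60 = 58.7304667
  N → positive
  Lon: 26.73′ = 0.445500°; total 176.4455000
  E → positive
Point 3:
  φ: split at 2 digits → 89° and 40.3552′; 89 + 40.3552/60 = 89.6725867
  hemisphere S, so the sign is −
  λ: split at 3 digits → 078° and 45.7057′; 78 + 45.7057/60 = 78.7617617
  E → positive
Point 4:
  Latitude: degrees = first 2 digits = 65, minutes = 31.022; 65 + 31.022/60 = 65.5170333
  S → negative
  λ: split at 3 digits → 066° and 5.64383′; 66 + 5.64383/60 = 66.0940638
  W → negative
Point 5:
  Lat: split at 2 digits → 50° and 30.45′; 50 + 30.45/60 = 50.5075000
  hemisphere S, so the sign is −
  Longitude: split at 3 digits → 026° and 2.556′; 26 + 2.556/60 = 26.0426000
  W → negative

1. -0.120350, -19.678768
2. 58.730467, 176.445500
3. -89.672587, 78.761762
4. -65.517033, -66.094064
5. -50.507500, -26.042600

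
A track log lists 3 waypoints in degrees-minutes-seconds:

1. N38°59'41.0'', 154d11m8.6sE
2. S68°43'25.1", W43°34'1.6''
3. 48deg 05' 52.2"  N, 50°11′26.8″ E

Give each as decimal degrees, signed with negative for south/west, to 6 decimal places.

Point 1:
  Lat: 38 + 59/60 + 41/3600 = 38.9947222
  N ⇒ keep positive
  Lon: 11′ + 8.6″ = 11.14333′; 154 + 11.14333/60 = 154.1857222
  E → positive
Point 2:
  Lat: 68° + 43/60 + 25.1/3600 = 68 + 0.716667 + 0.006972 = 68.7236389
  hemisphere S, so the sign is −
  λ: 43 + 34/60 + 1.6/3600 = 43.5671111
  W → negative
Point 3:
  Latitude: 48 + 5/60 + 52.2/3600 = 48.0978333
  N ⇒ keep positive
  λ: 50° + 11/60 + 26.8/3600 = 50 + 0.183333 + 0.007444 = 50.1907778
  E ⇒ keep positive

1. 38.994722, 154.185722
2. -68.723639, -43.567111
3. 48.097833, 50.190778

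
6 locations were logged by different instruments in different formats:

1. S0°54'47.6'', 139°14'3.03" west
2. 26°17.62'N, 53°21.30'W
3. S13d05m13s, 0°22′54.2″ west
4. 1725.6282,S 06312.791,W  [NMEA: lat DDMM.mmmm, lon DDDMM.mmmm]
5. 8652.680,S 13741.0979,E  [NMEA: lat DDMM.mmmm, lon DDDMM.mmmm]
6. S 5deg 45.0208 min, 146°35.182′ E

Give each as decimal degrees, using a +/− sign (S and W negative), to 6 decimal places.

1. -0.913222, -139.234175
2. 26.293667, -53.355000
3. -13.086944, -0.381722
4. -17.427137, -63.213183
5. -86.878000, 137.684965
6. -5.750347, 146.586367

Point 1:
  Latitude: 0° + 54/60 + 47.6/3600 = 0 + 0.900000 + 0.013222 = 0.9132222
  hemisphere S, so the sign is −
  Lon: 139° + 14/60 + 3.03/3600 = 139 + 0.233333 + 0.000842 = 139.2341750
  hemisphere W, so the sign is −
Point 2:
  Lat: 17.62′ = 0.293667°; total 26.2936667
  N ⇒ keep positive
  Lon: 53 + 21.3/60 = 53.3550000
  W → negative
Point 3:
  Latitude: 13° + 5/60 + 13/3600 = 13 + 0.083333 + 0.003611 = 13.0869444
  S ⇒ negate
  Longitude: 0 + 22/60 + 54.2/3600 = 0.3817222
  W ⇒ negate
Point 4:
  Latitude: degrees = first 2 digits = 17, minutes = 25.6282; 17 + 25.6282/60 = 17.4271367
  hemisphere S, so the sign is −
  Longitude: split at 3 digits → 063° and 12.791′; 63 + 12.791/60 = 63.2131833
  W → negative
Point 5:
  Latitude: split at 2 digits → 86° and 52.68′; 86 + 52.68/60 = 86.8780000
  hemisphere S, so the sign is −
  λ: degrees = first 3 digits = 137, minutes = 41.0979; 137 + 41.0979/60 = 137.6849650
  E → positive
Point 6:
  Latitude: 45.0208′ = 0.750347°; total 5.7503467
  S → negative
  λ: 146 + 35.182/60 = 146.5863667
  E ⇒ keep positive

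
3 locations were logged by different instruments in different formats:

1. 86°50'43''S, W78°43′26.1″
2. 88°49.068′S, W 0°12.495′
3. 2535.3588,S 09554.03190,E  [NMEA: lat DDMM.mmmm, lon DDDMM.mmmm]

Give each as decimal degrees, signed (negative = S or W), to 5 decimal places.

Point 1:
  φ: 86° + 50/60 + 43/3600 = 86 + 0.833333 + 0.011944 = 86.845278
  S ⇒ negate
  Longitude: 43′ + 26.1″ = 43.43500′; 78 + 43.43500/60 = 78.723917
  W ⇒ negate
Point 2:
  φ: 49.068′ = 0.817800°; total 88.817800
  S → negative
  Lon: 12.495′ = 0.208250°; total 0.208250
  W → negative
Point 3:
  Latitude: degrees = first 2 digits = 25, minutes = 35.3588; 25 + 35.3588/60 = 25.589313
  S ⇒ negate
  Lon: degrees = first 3 digits = 95, minutes = 54.0319; 95 + 54.0319/60 = 95.900532
  E → positive

1. -86.84528, -78.72392
2. -88.81780, -0.20825
3. -25.58931, 95.90053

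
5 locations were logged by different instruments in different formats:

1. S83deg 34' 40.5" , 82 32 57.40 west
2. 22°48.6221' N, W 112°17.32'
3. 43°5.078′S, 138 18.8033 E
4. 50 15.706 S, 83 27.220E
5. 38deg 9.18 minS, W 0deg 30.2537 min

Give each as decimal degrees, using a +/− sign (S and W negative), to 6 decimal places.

1. -83.577917, -82.549278
2. 22.810368, -112.288667
3. -43.084633, 138.313388
4. -50.261767, 83.453667
5. -38.153000, -0.504228

Point 1:
  φ: 83° + 34/60 + 40.5/3600 = 83 + 0.566667 + 0.011250 = 83.5779167
  S → negative
  Lon: 82 + 32/60 + 57.4/3600 = 82.5492778
  W → negative
Point 2:
  Lat: 48.6221′ = 0.810368°; total 22.8103683
  N ⇒ keep positive
  Longitude: 17.32′ = 0.288667°; total 112.2886667
  W ⇒ negate
Point 3:
  Lat: 43 + 5.078/60 = 43.0846333
  S ⇒ negate
  Longitude: 138 + 18.8033/60 = 138.3133883
  E → positive
Point 4:
  Latitude: 50 + 15.706/60 = 50.2617667
  hemisphere S, so the sign is −
  λ: 27.22′ = 0.453667°; total 83.4536667
  E ⇒ keep positive
Point 5:
  Lat: 38 + 9.18/60 = 38.1530000
  S → negative
  Lon: 0 + 30.2537/60 = 0.5042283
  hemisphere W, so the sign is −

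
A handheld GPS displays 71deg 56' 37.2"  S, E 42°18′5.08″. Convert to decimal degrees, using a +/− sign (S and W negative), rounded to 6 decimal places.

-71.943667, 42.301411

Lat: 71° + 56/60 + 37.2/3600 = 71 + 0.933333 + 0.010333 = 71.9436667
S ⇒ negate
λ: 42° + 18/60 + 5.08/3600 = 42 + 0.300000 + 0.001411 = 42.3014111
E → positive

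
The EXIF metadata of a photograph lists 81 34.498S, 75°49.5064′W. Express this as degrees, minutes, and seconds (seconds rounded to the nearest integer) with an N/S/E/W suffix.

81°34′30″ S, 75°49′30″ W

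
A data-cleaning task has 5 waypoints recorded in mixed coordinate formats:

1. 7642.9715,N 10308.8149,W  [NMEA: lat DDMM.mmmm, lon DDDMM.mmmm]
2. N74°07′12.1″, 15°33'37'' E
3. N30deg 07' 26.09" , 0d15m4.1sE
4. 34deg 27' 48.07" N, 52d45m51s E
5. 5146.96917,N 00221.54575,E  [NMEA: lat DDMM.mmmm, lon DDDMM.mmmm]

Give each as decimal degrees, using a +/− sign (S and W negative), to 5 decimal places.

1. 76.71619, -103.14692
2. 74.12003, 15.56028
3. 30.12391, 0.25114
4. 34.46335, 52.76417
5. 51.78282, 2.35910

Point 1:
  Lat: split at 2 digits → 76° and 42.9715′; 76 + 42.9715/60 = 76.716192
  N ⇒ keep positive
  λ: degrees = first 3 digits = 103, minutes = 8.8149; 103 + 8.8149/60 = 103.146915
  hemisphere W, so the sign is −
Point 2:
  Latitude: 74 + 7/60 + 12.1/3600 = 74.120028
  N → positive
  λ: 15 + 33/60 + 37/3600 = 15.560278
  E → positive
Point 3:
  Lat: 30° + 7/60 + 26.09/3600 = 30 + 0.116667 + 0.007247 = 30.123914
  N ⇒ keep positive
  λ: 15′ + 4.1″ = 15.06833′; 0 + 15.06833/60 = 0.251139
  E → positive
Point 4:
  Lat: 27′ + 48.07″ = 27.80117′; 34 + 27.80117/60 = 34.463353
  N → positive
  λ: 52° + 45/60 + 51/3600 = 52 + 0.750000 + 0.014167 = 52.764167
  E → positive
Point 5:
  φ: degrees = first 2 digits = 51, minutes = 46.96917; 51 + 46.96917/60 = 51.782820
  N → positive
  Lon: degrees = first 3 digits = 2, minutes = 21.54575; 2 + 21.54575/60 = 2.359096
  E → positive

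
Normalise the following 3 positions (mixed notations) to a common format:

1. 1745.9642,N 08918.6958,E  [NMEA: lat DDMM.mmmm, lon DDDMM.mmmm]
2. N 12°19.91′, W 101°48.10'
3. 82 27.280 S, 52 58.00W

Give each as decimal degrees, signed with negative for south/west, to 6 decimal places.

Point 1:
  φ: degrees = first 2 digits = 17, minutes = 45.9642; 17 + 45.9642/60 = 17.7660700
  N ⇒ keep positive
  Longitude: split at 3 digits → 089° and 18.6958′; 89 + 18.6958/60 = 89.3115967
  E → positive
Point 2:
  φ: 19.91′ = 0.331833°; total 12.3318333
  N → positive
  Lon: 48.1′ = 0.801667°; total 101.8016667
  W ⇒ negate
Point 3:
  φ: 27.28′ = 0.454667°; total 82.4546667
  S ⇒ negate
  λ: 52 + 58/60 = 52.9666667
  hemisphere W, so the sign is −

1. 17.766070, 89.311597
2. 12.331833, -101.801667
3. -82.454667, -52.966667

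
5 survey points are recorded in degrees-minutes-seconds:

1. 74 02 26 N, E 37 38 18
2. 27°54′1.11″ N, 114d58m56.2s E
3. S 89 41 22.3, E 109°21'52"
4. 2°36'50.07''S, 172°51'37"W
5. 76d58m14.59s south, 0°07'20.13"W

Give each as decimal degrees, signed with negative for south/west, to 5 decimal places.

1. 74.04056, 37.63833
2. 27.90031, 114.98228
3. -89.68953, 109.36444
4. -2.61391, -172.86028
5. -76.97072, -0.12226

Point 1:
  φ: 74° + 2/60 + 26/3600 = 74 + 0.033333 + 0.007222 = 74.040556
  N ⇒ keep positive
  Longitude: 37° + 38/60 + 18/3600 = 37 + 0.633333 + 0.005000 = 37.638333
  E → positive
Point 2:
  Lat: 27 + 54/60 + 1.11/3600 = 27.900308
  N ⇒ keep positive
  Longitude: 114° + 58/60 + 56.2/3600 = 114 + 0.966667 + 0.015611 = 114.982278
  E → positive
Point 3:
  Latitude: 89 + 41/60 + 22.3/3600 = 89.689528
  S → negative
  λ: 21′ + 52″ = 21.86667′; 109 + 21.86667/60 = 109.364444
  E → positive
Point 4:
  Latitude: 36′ + 50.07″ = 36.83450′; 2 + 36.83450/60 = 2.613908
  S → negative
  Longitude: 172° + 51/60 + 37/3600 = 172 + 0.850000 + 0.010278 = 172.860278
  W ⇒ negate
Point 5:
  φ: 76 + 58/60 + 14.59/3600 = 76.970719
  S → negative
  Lon: 0 + 7/60 + 20.13/3600 = 0.122258
  W ⇒ negate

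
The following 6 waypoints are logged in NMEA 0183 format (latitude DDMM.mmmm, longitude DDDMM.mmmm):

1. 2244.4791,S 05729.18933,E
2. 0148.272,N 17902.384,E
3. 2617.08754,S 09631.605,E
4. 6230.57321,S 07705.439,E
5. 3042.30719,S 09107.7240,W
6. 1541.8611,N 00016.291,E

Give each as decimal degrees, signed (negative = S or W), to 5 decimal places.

1. -22.74132, 57.48649
2. 1.80453, 179.03973
3. -26.28479, 96.52675
4. -62.50955, 77.09065
5. -30.70512, -91.12873
6. 15.69769, 0.27152

Point 1:
  Latitude: degrees = first 2 digits = 22, minutes = 44.4791; 22 + 44.4791/60 = 22.741318
  hemisphere S, so the sign is −
  Lon: degrees = first 3 digits = 57, minutes = 29.18933; 57 + 29.18933/60 = 57.486489
  E → positive
Point 2:
  Lat: degrees = first 2 digits = 1, minutes = 48.272; 1 + 48.272/60 = 1.804533
  N ⇒ keep positive
  Longitude: split at 3 digits → 179° and 2.384′; 179 + 2.384/60 = 179.039733
  E ⇒ keep positive
Point 3:
  φ: split at 2 digits → 26° and 17.08754′; 26 + 17.08754/60 = 26.284792
  S ⇒ negate
  Lon: split at 3 digits → 096° and 31.605′; 96 + 31.605/60 = 96.526750
  E → positive
Point 4:
  Lat: split at 2 digits → 62° and 30.57321′; 62 + 30.57321/60 = 62.509554
  S ⇒ negate
  λ: split at 3 digits → 077° and 5.439′; 77 + 5.439/60 = 77.090650
  E ⇒ keep positive
Point 5:
  Lat: split at 2 digits → 30° and 42.30719′; 30 + 42.30719/60 = 30.705120
  S → negative
  Longitude: split at 3 digits → 091° and 7.724′; 91 + 7.724/60 = 91.128733
  W → negative
Point 6:
  Latitude: degrees = first 2 digits = 15, minutes = 41.8611; 15 + 41.8611/60 = 15.697685
  N ⇒ keep positive
  Longitude: split at 3 digits → 000° and 16.291′; 0 + 16.291/60 = 0.271517
  E ⇒ keep positive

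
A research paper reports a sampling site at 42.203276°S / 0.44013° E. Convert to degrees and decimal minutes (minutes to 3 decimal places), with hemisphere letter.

42° 12.197′ S, 0° 26.408′ E

Latitude: fractional part 0.203276 → 12.19656 minutes
λ: fractional part 0.440130 → 26.40780 minutes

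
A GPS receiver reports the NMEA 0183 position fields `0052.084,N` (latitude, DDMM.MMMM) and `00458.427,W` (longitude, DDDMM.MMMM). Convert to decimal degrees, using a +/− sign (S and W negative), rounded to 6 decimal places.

Latitude: degrees = first 2 digits = 0, minutes = 52.084; 0 + 52.084/60 = 0.8680667
N ⇒ keep positive
Longitude: degrees = first 3 digits = 4, minutes = 58.427; 4 + 58.427/60 = 4.9737833
W → negative

0.868067, -4.973783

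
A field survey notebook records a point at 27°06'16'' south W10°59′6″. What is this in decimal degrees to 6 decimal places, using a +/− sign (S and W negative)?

Latitude: 6′ + 16″ = 6.26667′; 27 + 6.26667/60 = 27.1044444
S ⇒ negate
Longitude: 10° + 59/60 + 6/3600 = 10 + 0.983333 + 0.001667 = 10.9850000
W → negative

-27.104444, -10.985000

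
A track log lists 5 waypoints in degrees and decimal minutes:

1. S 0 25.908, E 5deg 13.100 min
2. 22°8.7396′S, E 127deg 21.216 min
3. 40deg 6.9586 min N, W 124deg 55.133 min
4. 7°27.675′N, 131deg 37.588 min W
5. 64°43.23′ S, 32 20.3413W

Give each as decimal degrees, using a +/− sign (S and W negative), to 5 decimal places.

1. -0.43180, 5.21833
2. -22.14566, 127.35360
3. 40.11598, -124.91888
4. 7.46125, -131.62647
5. -64.72050, -32.33902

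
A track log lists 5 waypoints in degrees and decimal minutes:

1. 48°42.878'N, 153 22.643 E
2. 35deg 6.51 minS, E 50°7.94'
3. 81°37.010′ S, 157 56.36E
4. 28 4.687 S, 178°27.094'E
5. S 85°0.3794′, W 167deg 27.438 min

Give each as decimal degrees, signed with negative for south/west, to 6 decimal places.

1. 48.714633, 153.377383
2. -35.108500, 50.132333
3. -81.616833, 157.939333
4. -28.078117, 178.451567
5. -85.006323, -167.457300

Point 1:
  φ: 42.878′ = 0.714633°; total 48.7146333
  N ⇒ keep positive
  λ: 22.643′ = 0.377383°; total 153.3773833
  E → positive
Point 2:
  Lat: 35 + 6.51/60 = 35.1085000
  S → negative
  λ: 50 + 7.94/60 = 50.1323333
  E ⇒ keep positive
Point 3:
  Lat: 81 + 37.01/60 = 81.6168333
  S → negative
  λ: 157 + 56.36/60 = 157.9393333
  E → positive
Point 4:
  φ: 28 + 4.687/60 = 28.0781167
  S → negative
  Longitude: 27.094′ = 0.451567°; total 178.4515667
  E ⇒ keep positive
Point 5:
  Lat: 85 + 0.3794/60 = 85.0063233
  S → negative
  Longitude: 27.438′ = 0.457300°; total 167.4573000
  W → negative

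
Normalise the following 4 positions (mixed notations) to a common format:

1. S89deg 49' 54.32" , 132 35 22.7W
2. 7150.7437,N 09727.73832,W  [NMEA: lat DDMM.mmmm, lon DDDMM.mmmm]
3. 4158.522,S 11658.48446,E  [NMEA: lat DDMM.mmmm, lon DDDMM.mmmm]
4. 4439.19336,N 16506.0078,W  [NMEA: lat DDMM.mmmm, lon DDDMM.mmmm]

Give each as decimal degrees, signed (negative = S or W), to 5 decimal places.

Point 1:
  φ: 89 + 49/60 + 54.32/3600 = 89.831756
  S → negative
  Longitude: 35′ + 22.7″ = 35.37833′; 132 + 35.37833/60 = 132.589639
  W ⇒ negate
Point 2:
  Lat: degrees = first 2 digits = 71, minutes = 50.7437; 71 + 50.7437/60 = 71.845728
  N ⇒ keep positive
  λ: degrees = first 3 digits = 97, minutes = 27.73832; 97 + 27.73832/60 = 97.462305
  W → negative
Point 3:
  Latitude: degrees = first 2 digits = 41, minutes = 58.522; 41 + 58.522/60 = 41.975367
  hemisphere S, so the sign is −
  Longitude: split at 3 digits → 116° and 58.48446′; 116 + 58.48446/60 = 116.974741
  E → positive
Point 4:
  Latitude: degrees = first 2 digits = 44, minutes = 39.19336; 44 + 39.19336/60 = 44.653223
  N ⇒ keep positive
  λ: degrees = first 3 digits = 165, minutes = 6.0078; 165 + 6.0078/60 = 165.100130
  W ⇒ negate

1. -89.83176, -132.58964
2. 71.84573, -97.46231
3. -41.97537, 116.97474
4. 44.65322, -165.10013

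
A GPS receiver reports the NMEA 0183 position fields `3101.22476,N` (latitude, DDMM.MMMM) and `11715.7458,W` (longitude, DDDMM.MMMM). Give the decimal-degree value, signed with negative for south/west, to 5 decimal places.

31.02041, -117.26243

Lat: degrees = first 2 digits = 31, minutes = 1.22476; 31 + 1.22476/60 = 31.020413
N → positive
Lon: degrees = first 3 digits = 117, minutes = 15.7458; 117 + 15.7458/60 = 117.262430
W ⇒ negate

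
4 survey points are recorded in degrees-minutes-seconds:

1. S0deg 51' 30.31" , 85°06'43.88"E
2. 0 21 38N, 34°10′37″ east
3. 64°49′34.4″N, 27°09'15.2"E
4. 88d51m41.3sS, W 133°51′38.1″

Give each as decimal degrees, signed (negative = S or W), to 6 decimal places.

Point 1:
  φ: 0° + 51/60 + 30.31/3600 = 0 + 0.850000 + 0.008419 = 0.8584194
  S ⇒ negate
  λ: 85 + 6/60 + 43.88/3600 = 85.1121889
  E ⇒ keep positive
Point 2:
  Latitude: 21′ + 38″ = 21.63333′; 0 + 21.63333/60 = 0.3605556
  N ⇒ keep positive
  Lon: 10′ + 37″ = 10.61667′; 34 + 10.61667/60 = 34.1769444
  E → positive
Point 3:
  Lat: 64° + 49/60 + 34.4/3600 = 64 + 0.816667 + 0.009556 = 64.8262222
  N ⇒ keep positive
  λ: 9′ + 15.2″ = 9.25333′; 27 + 9.25333/60 = 27.1542222
  E → positive
Point 4:
  φ: 88° + 51/60 + 41.3/3600 = 88 + 0.850000 + 0.011472 = 88.8614722
  S → negative
  Longitude: 133 + 51/60 + 38.1/3600 = 133.8605833
  hemisphere W, so the sign is −

1. -0.858419, 85.112189
2. 0.360556, 34.176944
3. 64.826222, 27.154222
4. -88.861472, -133.860583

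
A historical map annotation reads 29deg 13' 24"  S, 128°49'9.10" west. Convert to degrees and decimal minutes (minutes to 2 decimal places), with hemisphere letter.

29° 13.40′ S, 128° 49.15′ W

Lat: seconds/60 = 0.40000; minutes = 13 + 0.40000 = 13.4000
Lon: seconds/60 = 0.15167; minutes = 49 + 0.15167 = 49.1517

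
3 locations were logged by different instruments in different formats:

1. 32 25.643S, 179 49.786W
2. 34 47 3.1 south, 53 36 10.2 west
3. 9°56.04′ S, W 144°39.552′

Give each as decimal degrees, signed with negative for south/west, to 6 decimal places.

1. -32.427383, -179.829767
2. -34.784194, -53.602833
3. -9.934000, -144.659200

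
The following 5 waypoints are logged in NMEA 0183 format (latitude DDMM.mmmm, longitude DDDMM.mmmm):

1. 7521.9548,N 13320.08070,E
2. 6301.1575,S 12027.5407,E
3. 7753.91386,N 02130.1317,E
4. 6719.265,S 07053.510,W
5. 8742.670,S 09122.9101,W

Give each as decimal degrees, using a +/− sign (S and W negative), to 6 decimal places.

Point 1:
  Lat: split at 2 digits → 75° and 21.9548′; 75 + 21.9548/60 = 75.3659133
  N → positive
  λ: split at 3 digits → 133° and 20.0807′; 133 + 20.0807/60 = 133.3346783
  E ⇒ keep positive
Point 2:
  Lat: split at 2 digits → 63° and 1.1575′; 63 + 1.1575/60 = 63.0192917
  hemisphere S, so the sign is −
  λ: split at 3 digits → 120° and 27.5407′; 120 + 27.5407/60 = 120.4590117
  E ⇒ keep positive
Point 3:
  Latitude: split at 2 digits → 77° and 53.91386′; 77 + 53.91386/60 = 77.8985643
  N ⇒ keep positive
  λ: degrees = first 3 digits = 21, minutes = 30.1317; 21 + 30.1317/60 = 21.5021950
  E → positive
Point 4:
  φ: degrees = first 2 digits = 67, minutes = 19.265; 67 + 19.265/60 = 67.3210833
  hemisphere S, so the sign is −
  Longitude: split at 3 digits → 070° and 53.51′; 70 + 53.51/60 = 70.8918333
  W → negative
Point 5:
  Latitude: degrees = first 2 digits = 87, minutes = 42.67; 87 + 42.67/60 = 87.7111667
  S → negative
  Longitude: degrees = first 3 digits = 91, minutes = 22.9101; 91 + 22.9101/60 = 91.3818350
  W ⇒ negate

1. 75.365913, 133.334678
2. -63.019292, 120.459012
3. 77.898564, 21.502195
4. -67.321083, -70.891833
5. -87.711167, -91.381835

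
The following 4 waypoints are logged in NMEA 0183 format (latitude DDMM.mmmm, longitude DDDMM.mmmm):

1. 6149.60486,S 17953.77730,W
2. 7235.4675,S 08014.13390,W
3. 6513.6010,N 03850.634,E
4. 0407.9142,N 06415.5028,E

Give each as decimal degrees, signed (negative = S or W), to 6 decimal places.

Point 1:
  Latitude: degrees = first 2 digits = 61, minutes = 49.60486; 61 + 49.60486/60 = 61.8267477
  S ⇒ negate
  λ: degrees = first 3 digits = 179, minutes = 53.7773; 179 + 53.7773/60 = 179.8962883
  W → negative
Point 2:
  φ: split at 2 digits → 72° and 35.4675′; 72 + 35.4675/60 = 72.5911250
  hemisphere S, so the sign is −
  Longitude: split at 3 digits → 080° and 14.1339′; 80 + 14.1339/60 = 80.2355650
  hemisphere W, so the sign is −
Point 3:
  Latitude: split at 2 digits → 65° and 13.601′; 65 + 13.601/60 = 65.2266833
  N → positive
  Longitude: split at 3 digits → 038° and 50.634′; 38 + 50.634/60 = 38.8439000
  E ⇒ keep positive
Point 4:
  Latitude: split at 2 digits → 04° and 7.9142′; 4 + 7.9142/60 = 4.1319033
  N → positive
  Lon: degrees = first 3 digits = 64, minutes = 15.5028; 64 + 15.5028/60 = 64.2583800
  E ⇒ keep positive

1. -61.826748, -179.896288
2. -72.591125, -80.235565
3. 65.226683, 38.843900
4. 4.131903, 64.258380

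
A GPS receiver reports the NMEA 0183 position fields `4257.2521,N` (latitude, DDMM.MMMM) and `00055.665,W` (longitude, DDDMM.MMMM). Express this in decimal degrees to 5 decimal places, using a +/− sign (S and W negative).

42.95420, -0.92775

Latitude: degrees = first 2 digits = 42, minutes = 57.2521; 42 + 57.2521/60 = 42.954202
N ⇒ keep positive
Longitude: split at 3 digits → 000° and 55.665′; 0 + 55.665/60 = 0.927750
W ⇒ negate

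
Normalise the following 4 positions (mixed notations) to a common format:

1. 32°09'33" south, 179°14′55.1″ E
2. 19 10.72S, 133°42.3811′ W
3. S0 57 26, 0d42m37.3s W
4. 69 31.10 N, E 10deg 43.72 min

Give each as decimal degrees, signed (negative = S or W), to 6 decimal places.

Point 1:
  Latitude: 9′ + 33″ = 9.55000′; 32 + 9.55000/60 = 32.1591667
  hemisphere S, so the sign is −
  Lon: 179° + 14/60 + 55.1/3600 = 179 + 0.233333 + 0.015306 = 179.2486389
  E ⇒ keep positive
Point 2:
  Latitude: 10.72′ = 0.178667°; total 19.1786667
  S ⇒ negate
  Lon: 133 + 42.3811/60 = 133.7063517
  W ⇒ negate
Point 3:
  Lat: 0° + 57/60 + 26/3600 = 0 + 0.950000 + 0.007222 = 0.9572222
  S ⇒ negate
  Longitude: 42′ + 37.3″ = 42.62167′; 0 + 42.62167/60 = 0.7103611
  W → negative
Point 4:
  Latitude: 69 + 31.1/60 = 69.5183333
  N → positive
  λ: 43.72′ = 0.728667°; total 10.7286667
  E ⇒ keep positive

1. -32.159167, 179.248639
2. -19.178667, -133.706352
3. -0.957222, -0.710361
4. 69.518333, 10.728667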